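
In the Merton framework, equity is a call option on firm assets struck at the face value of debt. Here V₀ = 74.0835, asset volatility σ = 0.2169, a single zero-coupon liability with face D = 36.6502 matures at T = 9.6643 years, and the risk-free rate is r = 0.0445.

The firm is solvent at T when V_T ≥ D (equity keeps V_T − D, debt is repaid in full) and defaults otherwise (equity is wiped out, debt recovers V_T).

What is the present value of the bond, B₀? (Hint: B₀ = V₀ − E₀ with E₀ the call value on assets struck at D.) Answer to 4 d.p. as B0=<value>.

B0=23.3204

d₁ = [ln(V₀/D) + (r + σ²/2)T] / (σ√T)
   = [ln(74.0835/36.6502) + (0.0445 + 0.5·0.2169²)·9.6643] / (0.2169·√9.6643)
   = [0.703774 + 0.657393] / 0.674287 = 2.018676
d₂ = d₁ − σ√T = 2.018676 − 0.674287 = 1.344389
N(d₁) = 0.978240,  N(d₂) = 0.910589,  e^(−rT) = 0.650469
E₀ = V₀·N(d₁) − D·e^(−rT)·N(d₂)
   = 74.0835·0.978240 − 36.6502·0.650469·0.910589 = 50.763134
B₀ = V₀ − E₀ = 74.0835 − 50.763134 = 23.320366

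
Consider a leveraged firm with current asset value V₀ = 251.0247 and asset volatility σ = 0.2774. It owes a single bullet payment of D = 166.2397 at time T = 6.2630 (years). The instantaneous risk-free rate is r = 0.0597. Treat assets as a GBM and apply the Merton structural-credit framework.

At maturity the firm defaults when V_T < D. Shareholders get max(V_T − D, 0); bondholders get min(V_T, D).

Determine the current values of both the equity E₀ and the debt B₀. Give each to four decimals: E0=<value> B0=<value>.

d₁ = [ln(V₀/D) + (r + σ²/2)T] / (σ√T)
   = [ln(251.0247/166.2397) + (0.0597 + 0.5·0.2774²)·6.2630] / (0.2774·√6.2630)
   = [0.412121 + 0.614872] / 0.694221 = 1.479346
d₂ = d₁ − σ√T = 1.479346 − 0.694221 = 0.785125
N(d₁) = 0.930476,  N(d₂) = 0.783810,  e^(−rT) = 0.688045
E₀ = V₀·N(d₁) − D·e^(−rT)·N(d₂)
   = 251.0247·0.930476 − 166.2397·0.688045·0.783810 = 143.919996
B₀ = V₀ − E₀ = 251.0247 − 143.919996 = 107.104704

E0=143.9200 B0=107.1047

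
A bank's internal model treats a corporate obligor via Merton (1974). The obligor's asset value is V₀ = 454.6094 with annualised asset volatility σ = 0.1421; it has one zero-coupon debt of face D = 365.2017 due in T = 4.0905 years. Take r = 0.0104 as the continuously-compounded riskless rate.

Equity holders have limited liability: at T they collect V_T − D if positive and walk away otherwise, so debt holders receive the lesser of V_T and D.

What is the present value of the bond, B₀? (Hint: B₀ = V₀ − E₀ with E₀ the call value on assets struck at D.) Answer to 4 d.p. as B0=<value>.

d₁ = [ln(V₀/D) + (r + σ²/2)T] / (σ√T)
   = [ln(454.6094/365.2017) + (0.0104 + 0.5·0.1421²)·4.0905] / (0.1421·√4.0905)
   = [0.218989 + 0.083840] / 0.287397 = 1.053694
d₂ = d₁ − σ√T = 1.053694 − 0.287397 = 0.766297
N(d₁) = 0.853988,  N(d₂) = 0.778250,  e^(−rT) = 0.958351
E₀ = V₀·N(d₁) − D·e^(−rT)·N(d₂)
   = 454.6094·0.853988 − 365.2017·0.958351·0.778250 = 115.850312
B₀ = V₀ − E₀ = 454.6094 − 115.850312 = 338.759088

B0=338.7591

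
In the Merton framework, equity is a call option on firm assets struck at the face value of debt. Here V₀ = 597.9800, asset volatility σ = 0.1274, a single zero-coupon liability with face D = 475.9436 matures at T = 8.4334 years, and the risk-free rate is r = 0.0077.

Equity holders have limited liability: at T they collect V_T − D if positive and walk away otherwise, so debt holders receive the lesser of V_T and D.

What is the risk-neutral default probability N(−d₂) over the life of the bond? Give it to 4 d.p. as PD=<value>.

PD=0.2718

d₁ = [ln(V₀/D) + (r + σ²/2)T] / (σ√T)
   = [ln(597.9800/475.9436) + (0.0077 + 0.5·0.1274²)·8.4334] / (0.1274·√8.4334)
   = [0.228258 + 0.133377] / 0.369974 = 0.977463
d₂ = d₁ − σ√T = 0.977463 − 0.369974 = 0.607489
risk-neutral PD = N(−d₂) = N(-0.607489) = 0.271763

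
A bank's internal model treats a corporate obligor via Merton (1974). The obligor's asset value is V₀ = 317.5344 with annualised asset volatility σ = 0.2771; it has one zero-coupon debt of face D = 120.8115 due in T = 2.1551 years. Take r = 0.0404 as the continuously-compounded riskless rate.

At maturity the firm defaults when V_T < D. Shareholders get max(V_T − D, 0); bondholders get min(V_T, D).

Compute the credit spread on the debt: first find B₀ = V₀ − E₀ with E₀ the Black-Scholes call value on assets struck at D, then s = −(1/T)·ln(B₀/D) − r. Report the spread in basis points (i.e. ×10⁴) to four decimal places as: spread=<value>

spread=4.7557

d₁ = [ln(V₀/D) + (r + σ²/2)T] / (σ√T)
   = [ln(317.5344/120.8115) + (0.0404 + 0.5·0.2771²)·2.1551] / (0.2771·√2.1551)
   = [0.966355 + 0.169805] / 0.406790 = 2.792989
d₂ = d₁ − σ√T = 2.792989 − 0.406790 = 2.386199
N(d₁) = 0.997389,  N(d₂) = 0.991488,  e^(−rT) = 0.916617
E₀ = V₀·N(d₁) − D·e^(−rT)·N(d₂)
   = 317.5344·0.997389 − 120.8115·0.916617·0.991488 = 206.910016
B₀ = V₀ − E₀ = 317.5344 − 206.910016 = 110.624384
spread = −(1/T)·ln(B₀/D) − r = −(1/2.1551)·ln(110.624384/120.8115) − 0.0404 = 0.00047557
in basis points: 0.00047557 × 10⁴ = 4.7557 bp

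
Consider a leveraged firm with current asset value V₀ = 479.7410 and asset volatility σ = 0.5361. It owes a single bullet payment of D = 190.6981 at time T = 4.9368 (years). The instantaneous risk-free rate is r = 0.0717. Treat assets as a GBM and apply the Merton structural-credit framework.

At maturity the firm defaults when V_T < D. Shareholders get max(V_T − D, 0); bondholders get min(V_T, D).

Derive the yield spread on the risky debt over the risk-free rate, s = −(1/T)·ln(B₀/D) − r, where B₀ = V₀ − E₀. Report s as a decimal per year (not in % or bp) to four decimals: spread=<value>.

spread=0.0320

d₁ = [ln(V₀/D) + (r + σ²/2)T] / (σ√T)
   = [ln(479.7410/190.6981) + (0.0717 + 0.5·0.5361²)·4.9368] / (0.5361·√4.9368)
   = [0.922555 + 1.063395] / 1.191156 = 1.667246
d₂ = d₁ − σ√T = 1.667246 − 1.191156 = 0.476090
N(d₁) = 0.952267,  N(d₂) = 0.682995,  e^(−rT) = 0.701897
E₀ = V₀·N(d₁) − D·e^(−rT)·N(d₂)
   = 479.7410·0.952267 − 190.6981·0.701897·0.682995 = 365.422476
B₀ = V₀ − E₀ = 479.7410 − 365.422476 = 114.318524
spread = −(1/T)·ln(B₀/D) − r = −(1/4.9368)·ln(114.318524/190.6981) − 0.0717 = 0.03195073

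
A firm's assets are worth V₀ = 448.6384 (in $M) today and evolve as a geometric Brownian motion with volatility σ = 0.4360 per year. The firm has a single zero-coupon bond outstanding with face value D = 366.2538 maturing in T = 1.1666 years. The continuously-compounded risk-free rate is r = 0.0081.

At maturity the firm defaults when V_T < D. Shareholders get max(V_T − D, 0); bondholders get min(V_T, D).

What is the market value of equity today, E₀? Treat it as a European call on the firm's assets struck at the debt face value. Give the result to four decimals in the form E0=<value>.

d₁ = [ln(V₀/D) + (r + σ²/2)T] / (σ√T)
   = [ln(448.6384/366.2538) + (0.0081 + 0.5·0.4360²)·1.1666] / (0.4360·√1.1666)
   = [0.202891 + 0.120332] / 0.470920 = 0.686365
d₂ = d₁ − σ√T = 0.686365 − 0.470920 = 0.215444
N(d₁) = 0.753758,  N(d₂) = 0.585290,  e^(−rT) = 0.990595
E₀ = V₀·N(d₁) − D·e^(−rT)·N(d₂)
   = 448.6384·0.753758 − 366.2538·0.990595·0.585290 = 125.816540

E0=125.8165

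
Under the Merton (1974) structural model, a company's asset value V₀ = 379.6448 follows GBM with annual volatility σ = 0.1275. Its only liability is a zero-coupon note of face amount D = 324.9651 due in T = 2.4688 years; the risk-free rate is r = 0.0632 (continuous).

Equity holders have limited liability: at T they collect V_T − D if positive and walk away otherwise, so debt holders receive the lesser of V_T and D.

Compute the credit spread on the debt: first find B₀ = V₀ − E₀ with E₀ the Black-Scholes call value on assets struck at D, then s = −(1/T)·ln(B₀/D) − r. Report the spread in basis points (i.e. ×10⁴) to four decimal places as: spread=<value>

d₁ = [ln(V₀/D) + (r + σ²/2)T] / (σ√T)
   = [ln(379.6448/324.9651) + (0.0632 + 0.5·0.1275²)·2.4688] / (0.1275·√2.4688)
   = [0.155518 + 0.176095] / 0.200333 = 1.655307
d₂ = d₁ − σ√T = 1.655307 − 0.200333 = 1.454974
N(d₁) = 0.951069,  N(d₂) = 0.927162,  e^(−rT) = 0.855535
E₀ = V₀·N(d₁) − D·e^(−rT)·N(d₂)
   = 379.6448·0.951069 − 324.9651·0.855535·0.927162 = 103.299733
B₀ = V₀ − E₀ = 379.6448 − 103.299733 = 276.345067
spread = −(1/T)·ln(B₀/D) − r = −(1/2.4688)·ln(276.345067/324.9651) − 0.0632 = 0.00244625
in basis points: 0.00244625 × 10⁴ = 24.4625 bp

spread=24.4625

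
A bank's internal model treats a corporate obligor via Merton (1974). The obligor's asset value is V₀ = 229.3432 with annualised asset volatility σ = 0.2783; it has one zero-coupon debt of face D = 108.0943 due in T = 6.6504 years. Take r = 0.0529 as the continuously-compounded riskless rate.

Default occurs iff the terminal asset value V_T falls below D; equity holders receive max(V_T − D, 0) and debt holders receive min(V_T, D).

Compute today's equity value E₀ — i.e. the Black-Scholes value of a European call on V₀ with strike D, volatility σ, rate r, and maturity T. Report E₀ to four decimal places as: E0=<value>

E0=155.7353

d₁ = [ln(V₀/D) + (r + σ²/2)T] / (σ√T)
   = [ln(229.3432/108.0943) + (0.0529 + 0.5·0.2783²)·6.6504] / (0.2783·√6.6504)
   = [0.752216 + 0.609346] / 0.717690 = 1.897143
d₂ = d₁ − σ√T = 1.897143 − 0.717690 = 1.179453
N(d₁) = 0.971095,  N(d₂) = 0.880891,  e^(−rT) = 0.703416
E₀ = V₀·N(d₁) − D·e^(−rT)·N(d₂)
   = 229.3432·0.971095 − 108.0943·0.703416·0.880891 = 155.735321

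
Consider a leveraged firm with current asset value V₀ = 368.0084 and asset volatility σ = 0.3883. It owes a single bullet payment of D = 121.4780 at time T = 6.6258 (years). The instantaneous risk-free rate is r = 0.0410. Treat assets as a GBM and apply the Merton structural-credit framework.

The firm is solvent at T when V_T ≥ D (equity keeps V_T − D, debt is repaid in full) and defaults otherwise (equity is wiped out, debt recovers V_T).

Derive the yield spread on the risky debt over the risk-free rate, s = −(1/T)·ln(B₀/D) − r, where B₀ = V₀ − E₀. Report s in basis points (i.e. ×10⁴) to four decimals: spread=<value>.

spread=109.2534

d₁ = [ln(V₀/D) + (r + σ²/2)T] / (σ√T)
   = [ln(368.0084/121.4780) + (0.0410 + 0.5·0.3883²)·6.6258] / (0.3883·√6.6258)
   = [1.108373 + 0.771167] / 0.999509 = 1.880463
d₂ = d₁ − σ√T = 1.880463 − 0.999509 = 0.880954
N(d₁) = 0.969978,  N(d₂) = 0.810829,  e^(−rT) = 0.762115
E₀ = V₀·N(d₁) − D·e^(−rT)·N(d₂)
   = 368.0084·0.969978 − 121.4780·0.762115·0.810829 = 281.893174
B₀ = V₀ − E₀ = 368.0084 − 281.893174 = 86.115226
spread = −(1/T)·ln(B₀/D) − r = −(1/6.6258)·ln(86.115226/121.4780) − 0.0410 = 0.01092534
in basis points: 0.01092534 × 10⁴ = 109.2534 bp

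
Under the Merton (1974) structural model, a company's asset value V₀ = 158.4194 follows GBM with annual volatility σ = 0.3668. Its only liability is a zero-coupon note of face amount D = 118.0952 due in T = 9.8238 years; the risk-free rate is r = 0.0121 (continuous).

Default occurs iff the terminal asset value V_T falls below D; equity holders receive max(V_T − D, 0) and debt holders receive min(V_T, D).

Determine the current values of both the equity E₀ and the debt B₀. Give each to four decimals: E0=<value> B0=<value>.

d₁ = [ln(V₀/D) + (r + σ²/2)T] / (σ√T)
   = [ln(158.4194/118.0952) + (0.0121 + 0.5·0.3668²)·9.8238] / (0.3668·√9.8238)
   = [0.293755 + 0.779726] / 1.149659 = 0.933738
d₂ = d₁ − σ√T = 0.933738 − 1.149659 = -0.215921
N(d₁) = 0.824781,  N(d₂) = 0.414525,  e^(−rT) = 0.887925
E₀ = V₀·N(d₁) − D·e^(−rT)·N(d₂)
   = 158.4194·0.824781 − 118.0952·0.887925·0.414525 = 87.194307
B₀ = V₀ − E₀ = 158.4194 − 87.194307 = 71.225093

E0=87.1943 B0=71.2251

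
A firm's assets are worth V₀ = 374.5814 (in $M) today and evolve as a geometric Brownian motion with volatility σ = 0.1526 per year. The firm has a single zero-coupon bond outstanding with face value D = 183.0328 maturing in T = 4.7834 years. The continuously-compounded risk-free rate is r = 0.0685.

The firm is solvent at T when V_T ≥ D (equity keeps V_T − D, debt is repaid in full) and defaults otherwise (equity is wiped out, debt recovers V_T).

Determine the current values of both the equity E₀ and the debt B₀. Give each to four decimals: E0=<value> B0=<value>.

d₁ = [ln(V₀/D) + (r + σ²/2)T] / (σ√T)
   = [ln(374.5814/183.0328) + (0.0685 + 0.5·0.1526²)·4.7834] / (0.1526·√4.7834)
   = [0.716144 + 0.383358] / 0.333751 = 3.294375
d₂ = d₁ − σ√T = 3.294375 − 0.333751 = 2.960623
N(d₁) = 0.999507,  N(d₂) = 0.998465,  e^(−rT) = 0.720606
E₀ = V₀·N(d₁) − D·e^(−rT)·N(d₂)
   = 374.5814·0.999507 − 183.0328·0.720606·0.998465 = 242.704609
B₀ = V₀ − E₀ = 374.5814 − 242.704609 = 131.876791

E0=242.7046 B0=131.8768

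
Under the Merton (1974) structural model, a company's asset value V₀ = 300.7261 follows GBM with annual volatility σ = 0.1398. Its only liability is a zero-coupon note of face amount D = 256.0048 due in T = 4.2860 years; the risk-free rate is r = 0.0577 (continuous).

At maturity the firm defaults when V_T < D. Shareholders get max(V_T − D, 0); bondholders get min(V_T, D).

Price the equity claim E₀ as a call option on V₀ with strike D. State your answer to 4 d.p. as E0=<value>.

d₁ = [ln(V₀/D) + (r + σ²/2)T] / (σ√T)
   = [ln(300.7261/256.0048) + (0.0577 + 0.5·0.1398²)·4.2860] / (0.1398·√4.2860)
   = [0.161004 + 0.289185] / 0.289423 = 1.555469
d₂ = d₁ − σ√T = 1.555469 − 0.289423 = 1.266046
N(d₁) = 0.940083,  N(d₂) = 0.897252,  e^(−rT) = 0.780905
E₀ = V₀·N(d₁) − D·e^(−rT)·N(d₂)
   = 300.7261·0.940083 − 256.0048·0.780905·0.897252 = 103.333057

E0=103.3331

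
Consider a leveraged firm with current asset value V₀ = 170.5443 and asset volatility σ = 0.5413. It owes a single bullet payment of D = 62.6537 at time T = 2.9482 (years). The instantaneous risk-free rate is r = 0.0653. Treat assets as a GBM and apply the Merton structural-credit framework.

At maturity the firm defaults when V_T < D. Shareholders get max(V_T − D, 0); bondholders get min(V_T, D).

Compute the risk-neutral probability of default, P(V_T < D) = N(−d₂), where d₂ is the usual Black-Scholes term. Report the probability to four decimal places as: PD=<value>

d₁ = [ln(V₀/D) + (r + σ²/2)T] / (σ√T)
   = [ln(170.5443/62.6537) + (0.0653 + 0.5·0.5413²)·2.9482] / (0.5413·√2.9482)
   = [1.001372 + 0.624437] / 0.929430 = 1.749255
d₂ = d₁ − σ√T = 1.749255 − 0.929430 = 0.819826
risk-neutral PD = N(−d₂) = N(-0.819826) = 0.206158

PD=0.2062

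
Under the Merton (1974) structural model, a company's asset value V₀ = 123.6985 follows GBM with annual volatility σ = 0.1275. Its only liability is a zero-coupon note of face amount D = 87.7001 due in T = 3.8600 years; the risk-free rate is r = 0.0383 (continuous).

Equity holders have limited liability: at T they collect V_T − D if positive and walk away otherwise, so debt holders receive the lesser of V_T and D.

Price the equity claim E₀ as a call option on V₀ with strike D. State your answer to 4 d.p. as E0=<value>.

d₁ = [ln(V₀/D) + (r + σ²/2)T] / (σ√T)
   = [ln(123.6985/87.7001) + (0.0383 + 0.5·0.1275²)·3.8600] / (0.1275·√3.8600)
   = [0.343924 + 0.179213] / 0.250498 = 2.088389
d₂ = d₁ − σ√T = 2.088389 − 0.250498 = 1.837891
N(d₁) = 0.981619,  N(d₂) = 0.966961,  e^(−rT) = 0.862571
E₀ = V₀·N(d₁) − D·e^(−rT)·N(d₂)
   = 123.6985·0.981619 − 87.7001·0.862571·0.966961 = 48.276538

E0=48.2765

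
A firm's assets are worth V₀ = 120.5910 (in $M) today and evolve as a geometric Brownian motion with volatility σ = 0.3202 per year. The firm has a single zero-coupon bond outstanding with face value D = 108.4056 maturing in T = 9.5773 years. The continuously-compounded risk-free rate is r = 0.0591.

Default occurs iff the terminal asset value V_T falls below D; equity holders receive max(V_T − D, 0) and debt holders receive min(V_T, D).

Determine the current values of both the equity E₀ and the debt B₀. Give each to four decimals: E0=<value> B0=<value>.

E0=70.8506 B0=49.7404

d₁ = [ln(V₀/D) + (r + σ²/2)T] / (σ√T)
   = [ln(120.5910/108.4056) + (0.0591 + 0.5·0.3202²)·9.5773] / (0.3202·√9.5773)
   = [0.106525 + 1.056989] / 0.990930 = 1.174164
d₂ = d₁ − σ√T = 1.174164 − 0.990930 = 0.183234
N(d₁) = 0.879835,  N(d₂) = 0.572693,  e^(−rT) = 0.567782
E₀ = V₀·N(d₁) − D·e^(−rT)·N(d₂)
   = 120.5910·0.879835 − 108.4056·0.567782·0.572693 = 70.850571
B₀ = V₀ − E₀ = 120.5910 − 70.850571 = 49.740429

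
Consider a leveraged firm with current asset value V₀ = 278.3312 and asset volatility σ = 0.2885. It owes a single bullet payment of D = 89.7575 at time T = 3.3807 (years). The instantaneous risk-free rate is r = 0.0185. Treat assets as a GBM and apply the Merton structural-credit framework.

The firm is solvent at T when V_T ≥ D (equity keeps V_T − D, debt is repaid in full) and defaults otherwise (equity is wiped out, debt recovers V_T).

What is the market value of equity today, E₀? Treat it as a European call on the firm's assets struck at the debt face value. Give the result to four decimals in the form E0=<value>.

d₁ = [ln(V₀/D) + (r + σ²/2)T] / (σ√T)
   = [ln(278.3312/89.7575) + (0.0185 + 0.5·0.2885²)·3.3807] / (0.2885·√3.3807)
   = [1.131700 + 0.203235] / 0.530456 = 2.516581
d₂ = d₁ − σ√T = 2.516581 − 0.530456 = 1.986125
N(d₁) = 0.994075,  N(d₂) = 0.976490,  e^(−rT) = 0.939373
E₀ = V₀·N(d₁) − D·e^(−rT)·N(d₂)
   = 278.3312·0.994075 − 89.7575·0.939373·0.976490 = 194.348584

E0=194.3486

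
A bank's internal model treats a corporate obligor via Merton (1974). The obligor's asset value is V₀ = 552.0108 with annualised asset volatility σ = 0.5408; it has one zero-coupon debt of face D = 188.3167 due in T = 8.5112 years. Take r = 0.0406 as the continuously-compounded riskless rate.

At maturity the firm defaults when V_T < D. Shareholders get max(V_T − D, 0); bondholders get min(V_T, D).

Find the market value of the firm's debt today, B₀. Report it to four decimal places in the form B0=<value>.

B0=97.7299

d₁ = [ln(V₀/D) + (r + σ²/2)T] / (σ√T)
   = [ln(552.0108/188.3167) + (0.0406 + 0.5·0.5408²)·8.5112] / (0.5408·√8.5112)
   = [1.075442 + 1.590167] / 1.577728 = 1.689524
d₂ = d₁ − σ√T = 1.689524 − 1.577728 = 0.111797
N(d₁) = 0.954441,  N(d₂) = 0.544508,  e^(−rT) = 0.707828
E₀ = V₀·N(d₁) − D·e^(−rT)·N(d₂)
   = 552.0108·0.954441 − 188.3167·0.707828·0.544508 = 454.280909
B₀ = V₀ − E₀ = 552.0108 − 454.280909 = 97.729891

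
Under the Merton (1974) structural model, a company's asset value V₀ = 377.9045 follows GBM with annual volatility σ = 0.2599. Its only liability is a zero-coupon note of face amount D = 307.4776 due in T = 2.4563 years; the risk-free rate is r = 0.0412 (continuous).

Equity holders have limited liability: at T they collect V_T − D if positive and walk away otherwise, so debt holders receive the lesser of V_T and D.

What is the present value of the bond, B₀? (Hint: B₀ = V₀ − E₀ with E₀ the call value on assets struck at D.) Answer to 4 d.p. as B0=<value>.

B0=260.9167

d₁ = [ln(V₀/D) + (r + σ²/2)T] / (σ√T)
   = [ln(377.9045/307.4776) + (0.0412 + 0.5·0.2599²)·2.4563] / (0.2599·√2.4563)
   = [0.206239 + 0.184159] / 0.407331 = 0.958430
d₂ = d₁ − σ√T = 0.958430 − 0.407331 = 0.551100
N(d₁) = 0.831077,  N(d₂) = 0.709217,  e^(−rT) = 0.903753
E₀ = V₀·N(d₁) − D·e^(−rT)·N(d₂)
   = 377.9045·0.831077 − 307.4776·0.903753·0.709217 = 116.987830
B₀ = V₀ − E₀ = 377.9045 − 116.987830 = 260.916670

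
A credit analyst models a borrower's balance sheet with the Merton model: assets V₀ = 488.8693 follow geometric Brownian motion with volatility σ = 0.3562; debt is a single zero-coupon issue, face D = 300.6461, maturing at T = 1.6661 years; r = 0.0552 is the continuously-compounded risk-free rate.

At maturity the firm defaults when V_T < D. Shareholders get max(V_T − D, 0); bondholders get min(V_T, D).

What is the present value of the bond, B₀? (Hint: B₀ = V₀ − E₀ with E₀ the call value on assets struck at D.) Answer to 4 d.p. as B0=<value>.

d₁ = [ln(V₀/D) + (r + σ²/2)T] / (σ√T)
   = [ln(488.8693/300.6461) + (0.0552 + 0.5·0.3562²)·1.6661] / (0.3562·√1.6661)
   = [0.486161 + 0.197665] / 0.459774 = 1.487309
d₂ = d₁ − σ√T = 1.487309 − 0.459774 = 1.027535
N(d₁) = 0.931533,  N(d₂) = 0.847916,  e^(−rT) = 0.912134
E₀ = V₀·N(d₁) − D·e^(−rT)·N(d₂)
   = 488.8693·0.931533 − 300.6461·0.912134·0.847916 = 222.874639
B₀ = V₀ − E₀ = 488.8693 − 222.874639 = 265.994661

B0=265.9947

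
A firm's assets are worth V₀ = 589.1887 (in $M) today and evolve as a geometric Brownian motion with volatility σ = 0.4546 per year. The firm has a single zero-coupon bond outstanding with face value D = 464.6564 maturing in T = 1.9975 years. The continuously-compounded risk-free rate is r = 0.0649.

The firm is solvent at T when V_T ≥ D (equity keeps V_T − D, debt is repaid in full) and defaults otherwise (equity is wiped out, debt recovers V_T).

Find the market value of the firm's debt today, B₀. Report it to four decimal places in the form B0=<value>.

B0=353.9943

d₁ = [ln(V₀/D) + (r + σ²/2)T] / (σ√T)
   = [ln(589.1887/464.6564) + (0.0649 + 0.5·0.4546²)·1.9975] / (0.4546·√1.9975)
   = [0.237448 + 0.336041] / 0.642500 = 0.892590
d₂ = d₁ − σ√T = 0.892590 − 0.642500 = 0.250091
N(d₁) = 0.813962,  N(d₂) = 0.598741,  e^(−rT) = 0.878414
E₀ = V₀·N(d₁) − D·e^(−rT)·N(d₂)
   = 589.1887·0.813962 − 464.6564·0.878414·0.598741 = 235.194441
B₀ = V₀ − E₀ = 589.1887 − 235.194441 = 353.994259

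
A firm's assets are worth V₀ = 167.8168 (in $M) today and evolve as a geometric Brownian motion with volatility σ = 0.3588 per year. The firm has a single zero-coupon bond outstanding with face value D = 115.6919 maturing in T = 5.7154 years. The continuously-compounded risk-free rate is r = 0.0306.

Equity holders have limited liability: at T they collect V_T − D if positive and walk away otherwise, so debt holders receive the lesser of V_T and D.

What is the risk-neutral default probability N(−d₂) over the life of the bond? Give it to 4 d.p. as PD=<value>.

d₁ = [ln(V₀/D) + (r + σ²/2)T] / (σ√T)
   = [ln(167.8168/115.6919) + (0.0306 + 0.5·0.3588²)·5.7154] / (0.3588·√5.7154)
   = [0.371942 + 0.542784] / 0.857780 = 1.066389
d₂ = d₁ − σ√T = 1.066389 − 0.857780 = 0.208609
risk-neutral PD = N(−d₂) = N(-0.208609) = 0.417377

PD=0.4174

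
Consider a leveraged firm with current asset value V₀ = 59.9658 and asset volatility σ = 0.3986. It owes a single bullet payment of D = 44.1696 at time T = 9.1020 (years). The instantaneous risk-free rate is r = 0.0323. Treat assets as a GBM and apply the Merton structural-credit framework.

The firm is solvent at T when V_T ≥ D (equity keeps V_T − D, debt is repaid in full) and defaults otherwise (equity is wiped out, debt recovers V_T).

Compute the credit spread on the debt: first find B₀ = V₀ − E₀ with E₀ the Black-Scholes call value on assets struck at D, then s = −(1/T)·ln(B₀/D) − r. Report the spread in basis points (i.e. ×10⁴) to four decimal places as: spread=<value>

d₁ = [ln(V₀/D) + (r + σ²/2)T] / (σ√T)
   = [ln(59.9658/44.1696) + (0.0323 + 0.5·0.3986²)·9.1020] / (0.3986·√9.1020)
   = [0.305738 + 1.017066] / 1.202557 = 1.099993
d₂ = d₁ − σ√T = 1.099993 − 1.202557 = -0.102564
N(d₁) = 0.864332,  N(d₂) = 0.459154,  e^(−rT) = 0.745281
E₀ = V₀·N(d₁) − D·e^(−rT)·N(d₂)
   = 59.9658·0.864332 − 44.1696·0.745281·0.459154 = 36.715597
B₀ = V₀ − E₀ = 59.9658 − 36.715597 = 23.250203
spread = −(1/T)·ln(B₀/D) − r = −(1/9.1020)·ln(23.250203/44.1696) − 0.0323 = 0.03820351
in basis points: 0.03820351 × 10⁴ = 382.0351 bp

spread=382.0351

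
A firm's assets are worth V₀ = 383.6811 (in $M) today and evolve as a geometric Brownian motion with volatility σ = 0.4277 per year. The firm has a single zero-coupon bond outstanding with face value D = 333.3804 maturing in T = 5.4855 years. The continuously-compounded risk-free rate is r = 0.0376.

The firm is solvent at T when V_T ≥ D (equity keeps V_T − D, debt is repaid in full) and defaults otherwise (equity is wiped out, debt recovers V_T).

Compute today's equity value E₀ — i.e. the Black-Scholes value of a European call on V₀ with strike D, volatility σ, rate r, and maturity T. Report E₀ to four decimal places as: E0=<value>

E0=188.5741

d₁ = [ln(V₀/D) + (r + σ²/2)T] / (σ√T)
   = [ln(383.6811/333.3804) + (0.0376 + 0.5·0.4277²)·5.4855] / (0.4277·√5.4855)
   = [0.140528 + 0.707979] / 1.001722 = 0.847047
d₂ = d₁ − σ√T = 0.847047 − 1.001722 = -0.154675
N(d₁) = 0.801516,  N(d₂) = 0.438539,  e^(−rT) = 0.813626
E₀ = V₀·N(d₁) − D·e^(−rT)·N(d₂)
   = 383.6811·0.801516 − 333.3804·0.813626·0.438539 = 188.574129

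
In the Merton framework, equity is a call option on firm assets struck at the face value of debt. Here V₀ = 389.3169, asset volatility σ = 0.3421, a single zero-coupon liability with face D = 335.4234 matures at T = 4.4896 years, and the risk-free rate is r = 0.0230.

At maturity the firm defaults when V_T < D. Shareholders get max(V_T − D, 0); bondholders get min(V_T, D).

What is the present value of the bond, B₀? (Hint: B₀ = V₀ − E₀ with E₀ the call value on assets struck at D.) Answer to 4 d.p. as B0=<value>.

B0=242.4530

d₁ = [ln(V₀/D) + (r + σ²/2)T] / (σ√T)
   = [ln(389.3169/335.4234) + (0.0230 + 0.5·0.3421²)·4.4896] / (0.3421·√4.4896)
   = [0.149000 + 0.365975] / 0.724865 = 0.710443
d₂ = d₁ − σ√T = 0.710443 − 0.724865 = -0.014421
N(d₁) = 0.761285,  N(d₂) = 0.494247,  e^(−rT) = 0.901892
E₀ = V₀·N(d₁) − D·e^(−rT)·N(d₂)
   = 389.3169·0.761285 − 335.4234·0.901892·0.494247 = 146.863855
B₀ = V₀ − E₀ = 389.3169 − 146.863855 = 242.453045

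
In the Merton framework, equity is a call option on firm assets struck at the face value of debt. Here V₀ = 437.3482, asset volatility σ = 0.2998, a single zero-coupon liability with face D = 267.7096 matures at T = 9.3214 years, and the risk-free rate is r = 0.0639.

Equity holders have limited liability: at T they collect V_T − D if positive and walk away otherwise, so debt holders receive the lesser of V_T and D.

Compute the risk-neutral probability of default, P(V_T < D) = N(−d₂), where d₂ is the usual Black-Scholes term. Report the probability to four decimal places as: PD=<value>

d₁ = [ln(V₀/D) + (r + σ²/2)T] / (σ√T)
   = [ln(437.3482/267.7096) + (0.0639 + 0.5·0.2998²)·9.3214] / (0.2998·√9.3214)
   = [0.490827 + 1.014541] / 0.915318 = 1.644639
d₂ = d₁ − σ√T = 1.644639 − 0.915318 = 0.729320
risk-neutral PD = N(−d₂) = N(-0.729320) = 0.232903

PD=0.2329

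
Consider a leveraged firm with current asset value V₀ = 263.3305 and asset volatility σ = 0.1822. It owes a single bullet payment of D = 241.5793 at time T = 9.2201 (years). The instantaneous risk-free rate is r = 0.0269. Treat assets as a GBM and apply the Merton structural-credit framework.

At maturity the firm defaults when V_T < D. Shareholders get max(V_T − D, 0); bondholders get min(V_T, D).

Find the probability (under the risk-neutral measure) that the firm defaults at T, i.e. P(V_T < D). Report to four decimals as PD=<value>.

d₁ = [ln(V₀/D) + (r + σ²/2)T] / (σ√T)
   = [ln(263.3305/241.5793) + (0.0269 + 0.5·0.1822²)·9.2201] / (0.1822·√9.2201)
   = [0.086212 + 0.401060] / 0.553243 = 0.880755
d₂ = d₁ − σ√T = 0.880755 − 0.553243 = 0.327512
risk-neutral PD = N(−d₂) = N(-0.327512) = 0.371640

PD=0.3716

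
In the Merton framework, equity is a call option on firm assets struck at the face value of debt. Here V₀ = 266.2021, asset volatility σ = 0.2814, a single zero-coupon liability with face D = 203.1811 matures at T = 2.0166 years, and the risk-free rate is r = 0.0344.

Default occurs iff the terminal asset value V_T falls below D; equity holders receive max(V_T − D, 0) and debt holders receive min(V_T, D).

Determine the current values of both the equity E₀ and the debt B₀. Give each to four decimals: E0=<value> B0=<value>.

d₁ = [ln(V₀/D) + (r + σ²/2)T] / (σ√T)
   = [ln(266.2021/203.1811) + (0.0344 + 0.5·0.2814²)·2.0166] / (0.2814·√2.0166)
   = [0.270158 + 0.149214] / 0.399608 = 1.049460
d₂ = d₁ − σ√T = 1.049460 − 0.399608 = 0.649852
N(d₁) = 0.853017,  N(d₂) = 0.742106,  e^(−rT) = 0.932980
E₀ = V₀·N(d₁) − D·e^(−rT)·N(d₂)
   = 266.2021·0.853017 − 203.1811·0.932980·0.742106 = 86.398252
B₀ = V₀ − E₀ = 266.2021 − 86.398252 = 179.803848

E0=86.3983 B0=179.8038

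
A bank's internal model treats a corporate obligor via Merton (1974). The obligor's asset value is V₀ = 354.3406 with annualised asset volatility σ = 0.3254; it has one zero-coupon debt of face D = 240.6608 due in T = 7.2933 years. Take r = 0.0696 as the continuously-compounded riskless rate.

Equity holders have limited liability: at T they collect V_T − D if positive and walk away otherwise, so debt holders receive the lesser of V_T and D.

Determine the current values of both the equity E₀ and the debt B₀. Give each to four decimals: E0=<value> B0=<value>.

E0=224.5560 B0=129.7846

d₁ = [ln(V₀/D) + (r + σ²/2)T] / (σ√T)
   = [ln(354.3406/240.6608) + (0.0696 + 0.5·0.3254²)·7.2933] / (0.3254·√7.2933)
   = [0.386870 + 0.893740] / 0.878779 = 1.457261
d₂ = d₁ − σ√T = 1.457261 − 0.878779 = 0.578482
N(d₁) = 0.927478,  N(d₂) = 0.718531,  e^(−rT) = 0.601930
E₀ = V₀·N(d₁) − D·e^(−rT)·N(d₂)
   = 354.3406·0.927478 − 240.6608·0.601930·0.718531 = 224.555962
B₀ = V₀ − E₀ = 354.3406 − 224.555962 = 129.784638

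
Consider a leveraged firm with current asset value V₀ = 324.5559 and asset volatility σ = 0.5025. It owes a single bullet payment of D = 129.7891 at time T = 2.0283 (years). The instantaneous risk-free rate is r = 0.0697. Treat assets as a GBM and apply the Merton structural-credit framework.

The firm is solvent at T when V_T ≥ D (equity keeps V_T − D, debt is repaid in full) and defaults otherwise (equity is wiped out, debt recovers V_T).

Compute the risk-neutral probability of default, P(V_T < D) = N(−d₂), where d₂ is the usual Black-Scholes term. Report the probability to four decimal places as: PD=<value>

PD=0.1313

d₁ = [ln(V₀/D) + (r + σ²/2)T] / (σ√T)
   = [ln(324.5559/129.7891) + (0.0697 + 0.5·0.5025²)·2.0283] / (0.5025·√2.0283)
   = [0.916547 + 0.397452] / 0.715652 = 1.836085
d₂ = d₁ − σ√T = 1.836085 − 0.715652 = 1.120432
risk-neutral PD = N(−d₂) = N(-1.120432) = 0.131265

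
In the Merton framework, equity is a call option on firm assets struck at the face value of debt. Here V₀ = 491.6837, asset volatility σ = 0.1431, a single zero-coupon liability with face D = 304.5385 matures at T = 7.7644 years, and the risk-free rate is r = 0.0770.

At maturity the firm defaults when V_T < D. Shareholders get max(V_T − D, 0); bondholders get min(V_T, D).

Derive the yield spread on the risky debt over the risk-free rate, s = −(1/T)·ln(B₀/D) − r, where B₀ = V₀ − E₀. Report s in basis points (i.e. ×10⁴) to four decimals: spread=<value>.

d₁ = [ln(V₀/D) + (r + σ²/2)T] / (σ√T)
   = [ln(491.6837/304.5385) + (0.0770 + 0.5·0.1431²)·7.7644] / (0.1431·√7.7644)
   = [0.479038 + 0.677357] / 0.398743 = 2.900098
d₂ = d₁ − σ√T = 2.900098 − 0.398743 = 2.501354
N(d₁) = 0.998135,  N(d₂) = 0.993814,  e^(−rT) = 0.549988
E₀ = V₀·N(d₁) − D·e^(−rT)·N(d₂)
   = 491.6837·0.998135 − 304.5385·0.549988·0.993814 = 324.310176
B₀ = V₀ − E₀ = 491.6837 − 324.310176 = 167.373524
spread = −(1/T)·ln(B₀/D) − r = −(1/7.7644)·ln(167.373524/304.5385) − 0.0770 = 0.00009154
in basis points: 0.00009154 × 10⁴ = 0.9154 bp

spread=0.9154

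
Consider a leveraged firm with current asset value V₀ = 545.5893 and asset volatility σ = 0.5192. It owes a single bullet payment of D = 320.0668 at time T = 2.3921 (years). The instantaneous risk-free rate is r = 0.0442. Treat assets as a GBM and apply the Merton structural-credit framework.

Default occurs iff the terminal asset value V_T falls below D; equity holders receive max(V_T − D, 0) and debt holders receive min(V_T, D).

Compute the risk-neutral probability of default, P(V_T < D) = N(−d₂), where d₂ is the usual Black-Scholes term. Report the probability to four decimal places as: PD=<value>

PD=0.3467

d₁ = [ln(V₀/D) + (r + σ²/2)T] / (σ√T)
   = [ln(545.5893/320.0668) + (0.0442 + 0.5·0.5192²)·2.3921] / (0.5192·√2.3921)
   = [0.533337 + 0.428148] / 0.803016 = 1.197342
d₂ = d₁ − σ√T = 1.197342 − 0.803016 = 0.394326
risk-neutral PD = N(−d₂) = N(-0.394326) = 0.346670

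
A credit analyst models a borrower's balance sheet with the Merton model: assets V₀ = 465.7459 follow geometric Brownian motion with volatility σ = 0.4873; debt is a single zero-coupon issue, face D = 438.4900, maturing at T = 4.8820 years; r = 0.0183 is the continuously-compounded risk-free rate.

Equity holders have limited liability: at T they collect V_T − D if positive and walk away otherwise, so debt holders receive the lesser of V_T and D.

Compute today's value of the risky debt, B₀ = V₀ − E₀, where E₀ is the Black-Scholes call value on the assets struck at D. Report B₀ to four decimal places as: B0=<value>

d₁ = [ln(V₀/D) + (r + σ²/2)T] / (σ√T)
   = [ln(465.7459/438.4900) + (0.0183 + 0.5·0.4873²)·4.8820] / (0.4873·√4.8820)
   = [0.060303 + 0.668984] / 1.076701 = 0.677334
d₂ = d₁ − σ√T = 0.677334 − 1.076701 = -0.399367
N(d₁) = 0.750903,  N(d₂) = 0.344811,  e^(−rT) = 0.914534
E₀ = V₀·N(d₁) − D·e^(−rT)·N(d₂)
   = 465.7459·0.750903 − 438.4900·0.914534·0.344811 = 211.455836
B₀ = V₀ − E₀ = 465.7459 − 211.455836 = 254.290064

B0=254.2901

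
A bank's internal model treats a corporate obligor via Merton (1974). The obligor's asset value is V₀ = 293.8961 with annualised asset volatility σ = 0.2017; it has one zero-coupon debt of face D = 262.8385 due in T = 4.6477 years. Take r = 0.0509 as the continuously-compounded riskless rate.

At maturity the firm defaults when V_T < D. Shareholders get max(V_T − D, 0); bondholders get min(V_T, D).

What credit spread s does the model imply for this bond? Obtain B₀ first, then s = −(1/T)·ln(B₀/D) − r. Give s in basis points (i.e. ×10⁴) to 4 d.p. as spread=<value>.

spread=136.0076

d₁ = [ln(V₀/D) + (r + σ²/2)T] / (σ√T)
   = [ln(293.8961/262.8385) + (0.0509 + 0.5·0.2017²)·4.6477] / (0.2017·√4.6477)
   = [0.111687 + 0.331109] / 0.434835 = 1.018306
d₂ = d₁ − σ√T = 1.018306 − 0.434835 = 0.583470
N(d₁) = 0.845734,  N(d₂) = 0.720212,  e^(−rT) = 0.789332
E₀ = V₀·N(d₁) − D·e^(−rT)·N(d₂)
   = 293.8961·0.845734 − 262.8385·0.789332·0.720212 = 99.137746
B₀ = V₀ − E₀ = 293.8961 − 99.137746 = 194.758354
spread = −(1/T)·ln(B₀/D) − r = −(1/4.6477)·ln(194.758354/262.8385) − 0.0509 = 0.01360076
in basis points: 0.01360076 × 10⁴ = 136.0076 bp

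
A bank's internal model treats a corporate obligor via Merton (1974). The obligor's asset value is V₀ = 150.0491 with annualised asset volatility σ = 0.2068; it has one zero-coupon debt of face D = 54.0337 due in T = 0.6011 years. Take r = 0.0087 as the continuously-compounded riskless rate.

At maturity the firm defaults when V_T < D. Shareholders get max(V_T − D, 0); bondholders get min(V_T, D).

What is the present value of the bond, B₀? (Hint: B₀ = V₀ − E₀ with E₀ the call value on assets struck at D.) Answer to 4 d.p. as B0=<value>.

B0=53.7519

d₁ = [ln(V₀/D) + (r + σ²/2)T] / (σ√T)
   = [ln(150.0491/54.0337) + (0.0087 + 0.5·0.2068²)·0.6011] / (0.2068·√0.6011)
   = [1.021355 + 0.018083] / 0.160333 = 6.482978
d₂ = d₁ − σ√T = 6.482978 − 0.160333 = 6.322644
N(d₁) = 1.000000,  N(d₂) = 1.000000,  e^(−rT) = 0.994784
E₀ = V₀·N(d₁) − D·e^(−rT)·N(d₂)
   = 150.0491·1.000000 − 54.0337·0.994784·1.000000 = 96.297235
B₀ = V₀ − E₀ = 150.0491 − 96.297235 = 53.751865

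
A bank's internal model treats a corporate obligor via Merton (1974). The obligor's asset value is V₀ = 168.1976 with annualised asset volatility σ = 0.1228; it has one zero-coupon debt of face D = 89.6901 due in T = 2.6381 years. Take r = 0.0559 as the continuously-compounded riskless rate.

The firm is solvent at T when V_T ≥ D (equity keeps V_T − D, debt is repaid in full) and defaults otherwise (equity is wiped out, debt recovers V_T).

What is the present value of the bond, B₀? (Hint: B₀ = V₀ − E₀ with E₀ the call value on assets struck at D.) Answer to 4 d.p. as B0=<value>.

B0=77.3923

d₁ = [ln(V₀/D) + (r + σ²/2)T] / (σ√T)
   = [ln(168.1976/89.6901) + (0.0559 + 0.5·0.1228²)·2.6381] / (0.1228·√2.6381)
   = [0.628779 + 0.167361] / 0.199455 = 3.991585
d₂ = d₁ − σ√T = 3.991585 − 0.199455 = 3.792131
N(d₁) = 0.999967,  N(d₂) = 0.999925,  e^(−rT) = 0.862889
E₀ = V₀·N(d₁) − D·e^(−rT)·N(d₂)
   = 168.1976·0.999967 − 89.6901·0.862889·0.999925 = 90.805304
B₀ = V₀ − E₀ = 168.1976 − 90.805304 = 77.392296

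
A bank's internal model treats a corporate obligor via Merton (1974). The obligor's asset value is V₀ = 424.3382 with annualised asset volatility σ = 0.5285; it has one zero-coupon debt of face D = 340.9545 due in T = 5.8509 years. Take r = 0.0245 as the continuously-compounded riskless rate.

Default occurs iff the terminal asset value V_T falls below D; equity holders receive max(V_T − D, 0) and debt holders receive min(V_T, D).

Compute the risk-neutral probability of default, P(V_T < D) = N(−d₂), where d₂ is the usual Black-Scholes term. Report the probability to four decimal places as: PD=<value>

d₁ = [ln(V₀/D) + (r + σ²/2)T] / (σ√T)
   = [ln(424.3382/340.9545) + (0.0245 + 0.5·0.5285²)·5.8509] / (0.5285·√5.8509)
   = [0.218782 + 0.960461] / 1.278369 = 0.922459
d₂ = d₁ − σ√T = 0.922459 − 1.278369 = -0.355911
risk-neutral PD = N(−d₂) = N(0.355911) = 0.639046

PD=0.6390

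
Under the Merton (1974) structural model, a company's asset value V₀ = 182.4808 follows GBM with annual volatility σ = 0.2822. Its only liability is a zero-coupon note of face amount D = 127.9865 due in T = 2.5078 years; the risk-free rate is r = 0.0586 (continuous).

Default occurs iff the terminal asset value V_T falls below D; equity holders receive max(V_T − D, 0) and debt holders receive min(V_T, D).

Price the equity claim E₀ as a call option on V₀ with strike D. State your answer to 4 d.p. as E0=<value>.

d₁ = [ln(V₀/D) + (r + σ²/2)T] / (σ√T)
   = [ln(182.4808/127.9865) + (0.0586 + 0.5·0.2822²)·2.5078] / (0.2822·√2.5078)
   = [0.354720 + 0.246814] / 0.446893 = 1.346036
d₂ = d₁ − σ√T = 1.346036 − 0.446893 = 0.899143
N(d₁) = 0.910855,  N(d₂) = 0.815712,  e^(−rT) = 0.863331
E₀ = V₀·N(d₁) − D·e^(−rT)·N(d₂)
   = 182.4808·0.910855 − 127.9865·0.863331·0.815712 = 76.081624

E0=76.0816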